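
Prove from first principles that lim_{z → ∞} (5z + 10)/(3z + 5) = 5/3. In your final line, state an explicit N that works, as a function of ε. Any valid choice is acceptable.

Suppose ε > 0. We seek N > 0 such that z > N implies |(5z + 10)/(3z + 5) − (5/3)| < ε.
(5z + 10)/(3z + 5) − (5/3) = (3(5z + 10) − 5(3z + 5)) / (3(3z + 5)) = 5/(3(3z + 5)).
For z > 0 we have 3z + 5 > 3z, so |(5z + 10)/(3z + 5) − (5/3)| = 5/(3(3z + 5)) < 5/(3·3z) = (5/9)/z.
Thus |(5z + 10)/(3z + 5) − (5/3)| < ε whenever z > (5/9)/ε.
Take N = (5/9)/ε. If z > N then |(5z + 10)/(3z + 5) − (5/3)| < (5/9)/z < ε.

N = (5/9)/ε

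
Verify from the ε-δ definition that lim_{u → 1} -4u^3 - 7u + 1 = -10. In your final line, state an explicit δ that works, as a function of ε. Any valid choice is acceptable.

δ = min(1, ε/35)

Let ε > 0. We want δ > 0 such that 0 < |u − 1| < δ implies |(-4u^3 - 7u + 1) + 10| < ε.
(-4u^3 - 7u + 1) + 10 = -4u^3 - 7u + 11 = (u − 1)(-4u^2 - 4u - 11).
So |(-4u^3 - 7u + 1) + 10| = |u − 1|·|-4u^2 - 4u - 11|.
Require δ ≤ 1. Then |u − 1| < 1 gives |u| < 2, and by the triangle inequality |-4u^2 - 4u - 11| ≤ 4·2^2 + 4·2 + 11 = 35.
Hence |(-4u^3 - 7u + 1) + 10| ≤ 35|u − 1| < ε provided |u − 1| < ε/35.
Choosing δ = min(1, ε/35) ensures both conditions, hence |(-4u^3 - 7u + 1) + 10| < ε.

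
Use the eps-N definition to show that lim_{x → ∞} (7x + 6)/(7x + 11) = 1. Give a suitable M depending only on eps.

Suppose eps > 0. We seek M > 0 such that x > M implies |(7x + 6)/(7x + 11) − 1| < eps.
(7x + 6)/(7x + 11) − 1 = (7(7x + 6) − 7(7x + 11)) / (7(7x + 11)) = -35/(7(7x + 11)).
For x > 0 we have 7x + 11 > 7x, so |(7x + 6)/(7x + 11) − 1| = 35/(7(7x + 11)) < 35/(7·7x) = (5/7)/x.
Thus |(7x + 6)/(7x + 11) − 1| < eps whenever x > (5/7)/eps.
Take M = (5/7)/eps. If x > M then |(7x + 6)/(7x + 11) − 1| < (5/7)/x < eps.

M = (5/7)/eps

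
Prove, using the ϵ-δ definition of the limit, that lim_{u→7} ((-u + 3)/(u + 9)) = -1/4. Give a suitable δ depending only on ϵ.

δ = min(8, (32/3)ϵ)

Fix ϵ > 0. We want δ > 0 with 0 < |u − 7| < δ ⇒ |(-u + 3)/(u + 9) + 1/4| < ϵ.
Combining over a common denominator, (-u + 3)/(u + 9) + 1/4 = [(-u + 3)·16 − (-4)·(u + 9)] / [16·(u + 9)] = -12(u − 7) / (16(u + 9)).
So |(-u + 3)/(u + 9) + 1/4| = 12|u − 7| / (16·|u + 9|).
Require δ ≤ 8, so |u + 9| ≥ |16| − |u − 7| > 16 − 8 = 8.
Hence |(-u + 3)/(u + 9) + 1/4| < 12|u − 7|/(16·8) = (3/32)|u − 7|, which is < ϵ once |u − 7| < (32/3)ϵ.
Take δ = min(8, (32/3)ϵ). Then 0 < |u − 7| < δ forces both bounds, so |(-u + 3)/(u + 9) + 1/4| < ϵ.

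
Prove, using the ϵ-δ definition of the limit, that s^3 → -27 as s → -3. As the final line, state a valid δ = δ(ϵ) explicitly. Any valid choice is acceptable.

Suppose ϵ > 0. We seek δ > 0 with 0 < |s + 3| < δ ⇒ |s^3 + 27| < ϵ.
Factor: s^3 + 27 = (s + 3)(s^2 - 3s + 9), so |s^3 + 27| = |s + 3|·|s^2 - 3s + 9|.
Impose δ ≤ 2 so that |s| < 5; then |s^2 - 3s + 9| ≤ 49.
Hence |s^3 + 27| ≤ 49|s + 3|, which is < ϵ once |s + 3| < ϵ/49.
Take δ = min(2, ϵ/49). If 0 < |s + 3| < δ then both bounds hold and |s^3 + 27| ≤ 49|s + 3| < 49·(ϵ/49) = ϵ.

δ = min(2, ϵ/49)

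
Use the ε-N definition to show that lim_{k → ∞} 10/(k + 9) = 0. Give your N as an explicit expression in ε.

N = 10/ε

Let ε > 0. For k ≥ 1, |10/(k + 9) − 0| = 10/(k + 9) ≤ 10/k.
We need 10/k < ε, i.e. k > 10/ε.
Take N = 10/ε. If k > N then |10/(k + 9)| ≤ 10/k < ε.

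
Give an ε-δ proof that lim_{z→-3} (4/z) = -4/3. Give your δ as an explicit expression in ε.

δ = min(3/2, (9/8)ε)

Let ε > 0. We seek δ > 0 such that 0 < |z + 3| < δ implies |4/z + 4/3| < ε.
|4/z + 4/3| = 4·|-3 − z|/(3·|z|) = 4|z + 3|/(3|z|).
Require δ ≤ 3/2 so that |z| > 3 − 3/2 = 3/2, hence 3|z| > 9/2.
Then |4/z + 4/3| < 4|z + 3|/(9/2), which is < ε when |z + 3| < (9/8)ε.
Take δ = min(3/2, (9/8)ε). Then 0 < |z + 3| < δ gives both |z + 3| < 3/2 and |z + 3| < (9/8)ε, so |4/z + 4/3| < ε.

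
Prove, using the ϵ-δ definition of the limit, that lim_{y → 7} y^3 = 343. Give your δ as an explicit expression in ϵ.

δ = min(2, ϵ/193)

Let ϵ > 0 be given. We seek δ > 0 with 0 < |y − 7| < δ ⇒ |y^3 − 343| < ϵ.
Factor: y^3 − 343 = (y − 7)(y^2 + 7y + 49), so |y^3 − 343| = |y − 7|·|y^2 + 7y + 49|.
Restrict δ ≤ 2. Then |y − 7| < 2 gives |y| < 9, so by the triangle inequality |y^2 + 7y + 49| ≤ 9^2 + 7·9 + 49 = 193.
Hence |y^3 − 343| ≤ 193|y − 7|, which is < ϵ once |y − 7| < ϵ/193.
Take δ = min(2, ϵ/193). If 0 < |y − 7| < δ then both bounds hold and |y^3 − 343| ≤ 193|y − 7| < 193·(ϵ/193) = ϵ.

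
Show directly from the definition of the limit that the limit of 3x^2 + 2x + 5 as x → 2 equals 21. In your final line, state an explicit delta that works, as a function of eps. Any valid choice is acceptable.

delta = min(2, eps/20)

Fix eps > 0. We want delta > 0 such that 0 < |x − 2| < delta implies |(3x^2 + 2x + 5) − 21| < eps.
(3x^2 + 2x + 5) − 21 = 3x^2 + 2x - 16 = (x − 2)(3x + 8).
So |(3x^2 + 2x + 5) − 21| = |x − 2|·|3x + 8|.
Assume first that |x − 2| < 2, so |x| < 4. Then |3x + 8| ≤ 3·4 + 8 = 20.
Hence |(3x^2 + 2x + 5) − 21| ≤ 20|x − 2| < eps provided |x − 2| < eps/20.
Take delta = min(2, eps/20). Then 0 < |x − 2| < delta gives both |x − 2| < 2 and |x − 2| < eps/20, so |(3x^2 + 2x + 5) − 21| < eps.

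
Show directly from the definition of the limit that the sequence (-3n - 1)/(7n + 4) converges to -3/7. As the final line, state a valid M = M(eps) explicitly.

Let eps > 0 be given. For n ≥ 1, |(-3n - 1)/(7n + 4) + 3/7| = |5|/(7(7n + 4)) = 5/(7(7n + 4)).
Since 7n + 4 ≥ 7n for n ≥ 1, this is ≤ 5/(7·7n) = (5/49)/n.
So |(-3n - 1)/(7n + 4) + 3/7| < eps whenever n > (5/49)/eps.
Take M = (5/49)/eps. If n > M then |(-3n - 1)/(7n + 4) + 3/7| ≤ (5/49)/n < eps.

M = (5/49)/eps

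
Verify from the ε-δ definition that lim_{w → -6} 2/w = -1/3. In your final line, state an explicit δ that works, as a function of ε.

Fix ε > 0. We seek δ > 0 such that 0 < |w + 6| < δ implies |2/w + 1/3| < ε.
|2/w + 1/3| = 2·|-6 − w|/(6·|w|) = 2|w + 6|/(6|w|).
Restrict δ ≤ 3. Then |w + 6| < 3 gives |w| > 3, so 6|w| > 18.
Then |2/w + 1/3| < 2|w + 6|/18, which is < ε when |w + 6| < 9ε.
Take δ = min(3, 9ε). Then 0 < |w + 6| < δ gives both |w + 6| < 3 and |w + 6| < 9ε, so |2/w + 1/3| < ε.

δ = min(3, 9ε)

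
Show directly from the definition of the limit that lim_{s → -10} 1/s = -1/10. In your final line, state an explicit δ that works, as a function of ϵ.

δ = min(5, 50ϵ)

Suppose ϵ > 0. We seek δ > 0 such that 0 < |s + 10| < δ implies |1/s + 1/10| < ϵ.
|1/s + 1/10| = |-10 − s|/(10·|s|) = |s + 10|/(10|s|).
Restrict δ ≤ 5. Then |s + 10| < 5 gives |s| > 5, so 10|s| > 50.
Then |1/s + 1/10| < |s + 10|/50, which is < ϵ when |s + 10| < 50ϵ.
Take δ = min(5, 50ϵ). Then 0 < |s + 10| < δ gives both |s + 10| < 5 and |s + 10| < 50ϵ, so |1/s + 1/10| < ϵ.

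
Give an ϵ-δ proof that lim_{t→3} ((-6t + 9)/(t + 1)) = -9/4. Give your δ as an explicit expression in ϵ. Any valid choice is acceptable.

δ = min(2, (8/15)ϵ)

Let ϵ > 0. We want δ > 0 with 0 < |t − 3| < δ ⇒ |(-6t + 9)/(t + 1) + 9/4| < ϵ.
Combining over a common denominator, (-6t + 9)/(t + 1) + 9/4 = [(-6t + 9)·4 − (-9)·(t + 1)] / [4·(t + 1)] = -15(t − 3) / (4(t + 1)).
So |(-6t + 9)/(t + 1) + 9/4| = 15|t − 3| / (4·|t + 1|).
Restrict δ ≤ 2. Then |t − 3| < 2 gives |t + 1| = |(t − 3) + 4| ≥ 4 − 2 = 2.
Hence |(-6t + 9)/(t + 1) + 9/4| < 15|t − 3|/(4·2) = (15/8)|t − 3|, which is < ϵ once |t − 3| < (8/15)ϵ.
Take δ = min(2, (8/15)ϵ). Then 0 < |t − 3| < δ forces both bounds, so |(-6t + 9)/(t + 1) + 9/4| < ϵ.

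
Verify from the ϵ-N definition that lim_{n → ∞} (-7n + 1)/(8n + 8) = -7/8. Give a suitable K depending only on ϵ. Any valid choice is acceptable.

K = 1/ϵ

Let ϵ > 0. For n ≥ 1, |(-7n + 1)/(8n + 8) + 7/8| = |64|/(8(8n + 8)) = 64/(8(8n + 8)).
Since 8n + 8 ≥ 8n for n ≥ 1, this is ≤ 64/(8·8n) = 1/n.
So |(-7n + 1)/(8n + 8) + 7/8| < ϵ whenever n > 1/ϵ.
Take K = 1/ϵ. If n > K then |(-7n + 1)/(8n + 8) + 7/8| ≤ 1/n < ϵ.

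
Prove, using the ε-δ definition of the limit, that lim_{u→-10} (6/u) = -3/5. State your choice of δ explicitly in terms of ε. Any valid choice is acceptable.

Let ε > 0. We seek δ > 0 such that 0 < |u + 10| < δ implies |6/u + 3/5| < ε.
|6/u + 3/5| = 6·|-10 − u|/(10·|u|) = 6|u + 10|/(10|u|).
Require δ ≤ 5 so that |u| > 10 − 5 = 5, hence 10|u| > 50.
Then |6/u + 3/5| < 6|u + 10|/50, which is < ε when |u + 10| < (25/3)ε.
Take δ = min(5, (25/3)ε). Then 0 < |u + 10| < δ gives both |u + 10| < 5 and |u + 10| < (25/3)ε, so |6/u + 3/5| < ε.

δ = min(5, (25/3)ε)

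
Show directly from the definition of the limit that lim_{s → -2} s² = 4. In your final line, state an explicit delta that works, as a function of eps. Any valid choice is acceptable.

delta = min(1, eps/5)

Let eps > 0. We seek delta > 0 with 0 < |s + 2| < delta ⇒ |s² − 4| < eps.
Factor: s² − 4 = (s + 2)(s - 2), so |s² − 4| = |s + 2|·|s - 2|.
Impose delta ≤ 1 so that |s| < 3; then |s - 2| ≤ 5.
Hence |s² − 4| ≤ 5|s + 2|, which is < eps once |s + 2| < eps/5.
Take delta = min(1, eps/5). If 0 < |s + 2| < delta then both bounds hold and |s² − 4| ≤ 5|s + 2| < 5·(eps/5) = eps.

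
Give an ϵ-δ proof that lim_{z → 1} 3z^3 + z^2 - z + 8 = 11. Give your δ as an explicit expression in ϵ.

Suppose ϵ > 0. We want δ > 0 such that 0 < |z − 1| < δ implies |(3z^3 + z^2 - z + 8) − 11| < ϵ.
(3z^3 + z^2 - z + 8) − 11 = 3z^3 + z^2 - z - 3 = (z − 1)(3z^2 + 4z + 3).
So |(3z^3 + z^2 - z + 8) − 11| = |z − 1|·|3z^2 + 4z + 3|.
Assume first that |z − 1| < 2, so |z| < 3. Then |3z^2 + 4z + 3| ≤ 3·3^2 + 4·3 + 3 = 42.
Hence |(3z^3 + z^2 - z + 8) − 11| ≤ 42|z − 1| < ϵ provided |z − 1| < ϵ/42.
Take δ = min(2, ϵ/42). Then 0 < |z − 1| < δ gives both |z − 1| < 2 and |z − 1| < ϵ/42, so |(3z^3 + z^2 - z + 8) − 11| < ϵ.

δ = min(2, ϵ/42)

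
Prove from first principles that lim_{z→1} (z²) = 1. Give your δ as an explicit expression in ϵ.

δ = min(1, ϵ/3)

Fix ϵ > 0. We seek δ > 0 with 0 < |z − 1| < δ ⇒ |z² − 1| < ϵ.
Factor: z² − 1 = (z − 1)(z + 1), so |z² − 1| = |z − 1|·|z + 1|.
Restrict δ ≤ 1. Then |z − 1| < 1 gives |z| < 2, so by the triangle inequality |z + 1| ≤ 2 + 1 = 3.
Hence |z² − 1| ≤ 3|z − 1|, which is < ϵ once |z − 1| < ϵ/3.
Take δ = min(1, ϵ/3). If 0 < |z − 1| < δ then both bounds hold and |z² − 1| ≤ 3|z − 1| < 3·(ϵ/3) = ϵ.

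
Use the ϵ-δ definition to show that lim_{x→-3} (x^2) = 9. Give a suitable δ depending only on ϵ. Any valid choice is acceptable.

Suppose ϵ > 0. We seek δ > 0 with 0 < |x + 3| < δ ⇒ |x^2 − 9| < ϵ.
Factor: x^2 − 9 = (x + 3)(x - 3), so |x^2 − 9| = |x + 3|·|x - 3|.
Impose δ ≤ 2 so that |x| < 5; then |x - 3| ≤ 8.
Hence |x^2 − 9| ≤ 8|x + 3|, which is < ϵ once |x + 3| < ϵ/8.
Take δ = min(2, ϵ/8). If 0 < |x + 3| < δ then both bounds hold and |x^2 − 9| ≤ 8|x + 3| < 8·(ϵ/8) = ϵ.

δ = min(2, ϵ/8)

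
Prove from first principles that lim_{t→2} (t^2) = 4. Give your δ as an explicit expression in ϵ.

δ = min(2, ϵ/6)

Let ϵ > 0. We seek δ > 0 with 0 < |t − 2| < δ ⇒ |t^2 − 4| < ϵ.
Factor: t^2 − 4 = (t − 2)(t + 2), so |t^2 − 4| = |t − 2|·|t + 2|.
Impose δ ≤ 2 so that |t| < 4; then |t + 2| ≤ 6.
Hence |t^2 − 4| ≤ 6|t − 2|, which is < ϵ once |t − 2| < ϵ/6.
Take δ = min(2, ϵ/6). If 0 < |t − 2| < δ then both bounds hold and |t^2 − 4| ≤ 6|t − 2| < 6·(ϵ/6) = ϵ.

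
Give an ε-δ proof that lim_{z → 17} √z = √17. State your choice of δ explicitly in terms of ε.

Let ε > 0. We want δ > 0 such that 0 < |z − 17| < δ implies |√z − √17| < ε.
Rationalise: √z − √17 = (z − 17)/(√z + √17), so |√z − √17| = |z − 17|/(√z + √17).
Restrict δ ≤ 17 so that |z − 17| < 17 forces z > 0, and then √z + √17 > √17.
Hence |√z − √17| < |z − 17|/√17, which is < ε once |z − 17| < √17·ε.
Take δ = min(17, √17·ε). If 0 < |z − 17| < δ then z > 0 and |√z − √17| < |z − 17|/√17 < ε.

δ = min(17, √17·ε)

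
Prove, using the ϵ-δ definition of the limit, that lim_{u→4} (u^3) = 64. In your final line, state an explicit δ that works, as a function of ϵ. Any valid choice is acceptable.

δ = min(1, ϵ/61)

Suppose ϵ > 0. We seek δ > 0 with 0 < |u − 4| < δ ⇒ |u^3 − 64| < ϵ.
Factor: u^3 − 64 = (u − 4)(u^2 + 4u + 16), so |u^3 − 64| = |u − 4|·|u^2 + 4u + 16|.
Restrict δ ≤ 1. Then |u − 4| < 1 gives |u| < 5, so by the triangle inequality |u^2 + 4u + 16| ≤ 5^2 + 4·5 + 16 = 61.
Hence |u^3 − 64| ≤ 61|u − 4|, which is < ϵ once |u − 4| < ϵ/61.
Take δ = min(1, ϵ/61). If 0 < |u − 4| < δ then both bounds hold and |u^3 − 64| ≤ 61|u − 4| < 61·(ϵ/61) = ϵ.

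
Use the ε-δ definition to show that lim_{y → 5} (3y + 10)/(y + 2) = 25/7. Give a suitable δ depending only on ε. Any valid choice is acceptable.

δ = min(7/2, (49/8)ε)

Suppose ε > 0. We want δ > 0 with 0 < |y − 5| < δ ⇒ |(3y + 10)/(y + 2) − (25/7)| < ε.
Combining over a common denominator, (3y + 10)/(y + 2) − (25/7) = [(3y + 10)·7 − 25·(y + 2)] / [7·(y + 2)] = -4(y − 5) / (7(y + 2)).
So |(3y + 10)/(y + 2) − (25/7)| = 4|y − 5| / (7·|y + 2|).
Require δ ≤ 7/2, so |y + 2| ≥ |7| − |y − 5| > 7 − 7/2 = 7/2.
Hence |(3y + 10)/(y + 2) − (25/7)| < 4|y − 5|/(7·(7/2)) = (8/49)|y − 5|, which is < ε once |y − 5| < (49/8)ε.
Take δ = min(7/2, (49/8)ε). Then 0 < |y − 5| < δ forces both bounds, so |(3y + 10)/(y + 2) − (25/7)| < ε.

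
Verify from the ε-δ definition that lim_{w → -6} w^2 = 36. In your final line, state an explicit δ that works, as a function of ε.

δ = min(1, ε/13)

Let ε > 0. We seek δ > 0 with 0 < |w + 6| < δ ⇒ |w^2 − 36| < ε.
Factor: w^2 − 36 = (w + 6)(w - 6), so |w^2 − 36| = |w + 6|·|w - 6|.
Restrict δ ≤ 1. Then |w + 6| < 1 gives |w| < 7, so by the triangle inequality |w - 6| ≤ 7 + 6 = 13.
Hence |w^2 − 36| ≤ 13|w + 6|, which is < ε once |w + 6| < ε/13.
Take δ = min(1, ε/13). If 0 < |w + 6| < δ then both bounds hold and |w^2 − 36| ≤ 13|w + 6| < 13·(ε/13) = ε.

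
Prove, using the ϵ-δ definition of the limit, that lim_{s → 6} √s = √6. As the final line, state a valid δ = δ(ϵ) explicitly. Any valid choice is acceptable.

δ = min(6, √6·ϵ)

Suppose ϵ > 0. We want δ > 0 such that 0 < |s − 6| < δ implies |√s − √6| < ϵ.
Multiplying by the conjugate, |√s − √6| = |s − 6|/(√s + √6).
Restrict δ ≤ 6 so that |s − 6| < 6 forces s > 0, and then √s + √6 > √6.
Hence |√s − √6| < |s − 6|/√6, which is < ϵ once |s − 6| < √6·ϵ.
Take δ = min(6, √6·ϵ). If 0 < |s − 6| < δ then s > 0 and |√s − √6| < |s − 6|/√6 < ϵ.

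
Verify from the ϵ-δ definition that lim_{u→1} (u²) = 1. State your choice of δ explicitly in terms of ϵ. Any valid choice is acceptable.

δ = min(2, ϵ/4)

Suppose ϵ > 0. We seek δ > 0 with 0 < |u − 1| < δ ⇒ |u² − 1| < ϵ.
Factor: u² − 1 = (u − 1)(u + 1), so |u² − 1| = |u − 1|·|u + 1|.
Impose δ ≤ 2 so that |u| < 3; then |u + 1| ≤ 4.
Hence |u² − 1| ≤ 4|u − 1|, which is < ϵ once |u − 1| < ϵ/4.
Take δ = min(2, ϵ/4). If 0 < |u − 1| < δ then both bounds hold and |u² − 1| ≤ 4|u − 1| < 4·(ϵ/4) = ϵ.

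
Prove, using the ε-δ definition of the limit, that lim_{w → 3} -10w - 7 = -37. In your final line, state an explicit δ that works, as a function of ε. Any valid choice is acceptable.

Let ε > 0. We need δ > 0 so that 0 < |w − 3| < δ implies |(-10w - 7) + 37| < ε.
Since (-10w - 7) + 37 = -10(w − 3), we have |(-10w - 7) + 37| = 10|w − 3|.
Thus it suffices that |w − 3| < ε/10.
Take δ = ε/10. If 0 < |w − 3| < δ then |(-10w - 7) + 37| = 10|w − 3| < 10·(ε/10) = ε.

δ = ε/10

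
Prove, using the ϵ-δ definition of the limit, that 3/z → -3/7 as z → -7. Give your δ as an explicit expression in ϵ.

Suppose ϵ > 0. We seek δ > 0 such that 0 < |z + 7| < δ implies |3/z + 3/7| < ϵ.
|3/z + 3/7| = 3·|-7 − z|/(7·|z|) = 3|z + 7|/(7|z|).
Require δ ≤ 7/2 so that |z| > 7 − 7/2 = 7/2, hence 7|z| > 49/2.
Then |3/z + 3/7| < 3|z + 7|/(49/2), which is < ϵ when |z + 7| < (49/6)ϵ.
Take δ = min(7/2, (49/6)ϵ). Then 0 < |z + 7| < δ gives both |z + 7| < 7/2 and |z + 7| < (49/6)ϵ, so |3/z + 3/7| < ϵ.

δ = min(7/2, (49/6)ϵ)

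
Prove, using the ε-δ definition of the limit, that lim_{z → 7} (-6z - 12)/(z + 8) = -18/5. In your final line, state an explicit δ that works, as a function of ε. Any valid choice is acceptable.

δ = min(15/2, (25/8)ε)

Let ε > 0 be given. We want δ > 0 with 0 < |z − 7| < δ ⇒ |(-6z - 12)/(z + 8) + 18/5| < ε.
Combining over a common denominator, (-6z - 12)/(z + 8) + 18/5 = [(-6z - 12)·15 − (-54)·(z + 8)] / [15·(z + 8)] = -36(z − 7) / (15(z + 8)).
So |(-6z - 12)/(z + 8) + 18/5| = 36|z − 7| / (15·|z + 8|).
Require δ ≤ 15/2, so |z + 8| ≥ |15| − |z − 7| > 15 − 15/2 = 15/2.
Hence |(-6z - 12)/(z + 8) + 18/5| < 36|z − 7|/(15·(15/2)) = (8/25)|z − 7|, which is < ε once |z − 7| < (25/8)ε.
Take δ = min(15/2, (25/8)ε). Then 0 < |z − 7| < δ forces both bounds, so |(-6z - 12)/(z + 8) + 18/5| < ε.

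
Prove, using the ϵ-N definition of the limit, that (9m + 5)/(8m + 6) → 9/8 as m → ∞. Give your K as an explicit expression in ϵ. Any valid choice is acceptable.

Suppose ϵ > 0. For m ≥ 1, |(9m + 5)/(8m + 6) − (9/8)| = |-14|/(8(8m + 6)) = 14/(8(8m + 6)).
Since 8m + 6 ≥ 8m for m ≥ 1, this is ≤ 14/(8·8m) = (7/32)/m.
So |(9m + 5)/(8m + 6) − (9/8)| < ϵ whenever m > (7/32)/ϵ.
Take K = (7/32)/ϵ. If m > K then |(9m + 5)/(8m + 6) − (9/8)| ≤ (7/32)/m < ϵ.

K = (7/32)/ϵ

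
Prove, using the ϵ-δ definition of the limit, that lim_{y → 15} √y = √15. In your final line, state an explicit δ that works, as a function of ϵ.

Let ϵ > 0. We want δ > 0 such that 0 < |y − 15| < δ implies |√y − √15| < ϵ.
Multiplying by the conjugate, |√y − √15| = |y − 15|/(√y + √15).
Restrict δ ≤ 15 so that |y − 15| < 15 forces y > 0, and then √y + √15 > √15.
Hence |√y − √15| < |y − 15|/√15, which is < ϵ once |y − 15| < √15·ϵ.
Take δ = min(15, √15·ϵ). If 0 < |y − 15| < δ then y > 0 and |√y − √15| < |y − 15|/√15 < ϵ.

δ = min(15, √15·ϵ)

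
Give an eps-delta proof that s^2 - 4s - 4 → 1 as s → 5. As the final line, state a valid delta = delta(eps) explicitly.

delta = min(1, eps/7)

Let eps > 0. We want delta > 0 such that 0 < |s − 5| < delta implies |(s^2 - 4s - 4) − 1| < eps.
(s^2 - 4s - 4) − 1 = s^2 - 4s - 5 = (s − 5)(s + 1).
So |(s^2 - 4s - 4) − 1| = |s − 5|·|s + 1|.
Require delta ≤ 1. Then |s − 5| < 1 gives |s| < 6, and by the triangle inequality |s + 1| ≤ 6 + 1 = 7.
Hence |(s^2 - 4s - 4) − 1| ≤ 7|s − 5| < eps provided |s − 5| < eps/7.
Take delta = min(1, eps/7). Then 0 < |s − 5| < delta gives both |s − 5| < 1 and |s − 5| < eps/7, so |(s^2 - 4s - 4) − 1| < eps.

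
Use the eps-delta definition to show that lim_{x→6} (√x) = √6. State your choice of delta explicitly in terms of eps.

Fix eps > 0. We want delta > 0 such that 0 < |x − 6| < delta implies |√x − √6| < eps.
Multiplying by the conjugate, |√x − √6| = |x − 6|/(√x + √6).
Restrict delta ≤ 6 so that |x − 6| < 6 forces x > 0, and then √x + √6 > √6.
Hence |√x − √6| < |x − 6|/√6, which is < eps once |x − 6| < √6·eps.
Take delta = min(6, √6·eps). If 0 < |x − 6| < delta then x > 0 and |√x − √6| < |x − 6|/√6 < eps.

delta = min(6, √6·eps)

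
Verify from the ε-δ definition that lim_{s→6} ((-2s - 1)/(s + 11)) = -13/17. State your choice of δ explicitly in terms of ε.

Suppose ε > 0. We want δ > 0 with 0 < |s − 6| < δ ⇒ |(-2s - 1)/(s + 11) + 13/17| < ε.
Combining over a common denominator, (-2s - 1)/(s + 11) + 13/17 = [(-2s - 1)·17 − (-13)·(s + 11)] / [17·(s + 11)] = -21(s − 6) / (17(s + 11)).
So |(-2s - 1)/(s + 11) + 13/17| = 21|s − 6| / (17·|s + 11|).
Require δ ≤ 17/2, so |s + 11| ≥ |17| − |s − 6| > 17 − 17/2 = 17/2.
Hence |(-2s - 1)/(s + 11) + 13/17| < 21|s − 6|/(17·(17/2)) = (42/289)|s − 6|, which is < ε once |s − 6| < (289/42)ε.
Take δ = min(17/2, (289/42)ε). Then 0 < |s − 6| < δ forces both bounds, so |(-2s - 1)/(s + 11) + 13/17| < ε.

δ = min(17/2, (289/42)ε)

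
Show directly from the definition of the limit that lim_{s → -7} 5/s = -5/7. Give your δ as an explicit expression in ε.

Let ε > 0. We seek δ > 0 such that 0 < |s + 7| < δ implies |5/s + 5/7| < ε.
|5/s + 5/7| = 5·|-7 − s|/(7·|s|) = 5|s + 7|/(7|s|).
Restrict δ ≤ 7/2. Then |s + 7| < 7/2 gives |s| > 7/2, so 7|s| > 49/2.
Then |5/s + 5/7| < 5|s + 7|/(49/2), which is < ε when |s + 7| < (49/10)ε.
Take δ = min(7/2, (49/10)ε). Then 0 < |s + 7| < δ gives both |s + 7| < 7/2 and |s + 7| < (49/10)ε, so |5/s + 5/7| < ε.

δ = min(7/2, (49/10)ε)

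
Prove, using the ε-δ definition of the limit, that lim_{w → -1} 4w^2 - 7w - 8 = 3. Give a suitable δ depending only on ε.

δ = min(1, ε/19)

Let ε > 0. We want δ > 0 such that 0 < |w + 1| < δ implies |(4w^2 - 7w - 8) − 3| < ε.
(4w^2 - 7w - 8) − 3 = 4w^2 - 7w - 11 = (w + 1)(4w - 11).
So |(4w^2 - 7w - 8) − 3| = |w + 1|·|4w - 11|.
Require δ ≤ 1. Then |w + 1| < 1 gives |w| < 2, and by the triangle inequality |4w - 11| ≤ 4·2 + 11 = 19.
Hence |(4w^2 - 7w - 8) − 3| ≤ 19|w + 1| < ε provided |w + 1| < ε/19.
Choosing δ = min(1, ε/19) ensures both conditions, hence |(4w^2 - 7w - 8) − 3| < ε.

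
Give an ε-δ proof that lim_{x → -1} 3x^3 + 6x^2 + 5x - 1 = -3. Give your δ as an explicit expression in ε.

Let ε > 0. We want δ > 0 such that 0 < |x + 1| < δ implies |(3x^3 + 6x^2 + 5x - 1) + 3| < ε.
(3x^3 + 6x^2 + 5x - 1) + 3 = 3x^3 + 6x^2 + 5x + 2 = (x + 1)(3x^2 + 3x + 2).
So |(3x^3 + 6x^2 + 5x - 1) + 3| = |x + 1|·|3x^2 + 3x + 2|.
Assume first that |x + 1| < 2, so |x| < 3. Then |3x^2 + 3x + 2| ≤ 3·3^2 + 3·3 + 2 = 38.
Hence |(3x^3 + 6x^2 + 5x - 1) + 3| ≤ 38|x + 1| < ε provided |x + 1| < ε/38.
Choosing δ = min(2, ε/38) ensures both conditions, hence |(3x^3 + 6x^2 + 5x - 1) + 3| < ε.

δ = min(2, ε/38)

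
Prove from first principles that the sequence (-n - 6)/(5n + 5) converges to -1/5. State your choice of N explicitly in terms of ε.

Fix ε > 0. For n ≥ 1, |(-n - 6)/(5n + 5) + 1/5| = |-25|/(5(5n + 5)) = 25/(5(5n + 5)).
Since 5n + 5 ≥ 5n for n ≥ 1, this is ≤ 25/(5·5n) = 1/n.
So |(-n - 6)/(5n + 5) + 1/5| < ε whenever n > 1/ε.
Take N = 1/ε. If n > N then |(-n - 6)/(5n + 5) + 1/5| ≤ 1/n < ε.

N = 1/ε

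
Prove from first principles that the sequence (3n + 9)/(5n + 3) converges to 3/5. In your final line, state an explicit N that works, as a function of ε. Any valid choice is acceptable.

N = (36/25)/ε

Let ε > 0. For n ≥ 1, |(3n + 9)/(5n + 3) − (3/5)| = |36|/(5(5n + 3)) = 36/(5(5n + 3)).
Since 5n + 3 ≥ 5n for n ≥ 1, this is ≤ 36/(5·5n) = (36/25)/n.
So |(3n + 9)/(5n + 3) − (3/5)| < ε whenever n > (36/25)/ε.
Take N = (36/25)/ε. If n > N then |(3n + 9)/(5n + 3) − (3/5)| ≤ (36/25)/n < ε.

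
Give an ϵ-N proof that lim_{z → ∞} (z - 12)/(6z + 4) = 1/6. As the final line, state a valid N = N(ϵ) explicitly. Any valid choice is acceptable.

Suppose ϵ > 0. We seek N > 0 such that z > N implies |(z - 12)/(6z + 4) − (1/6)| < ϵ.
(z - 12)/(6z + 4) − (1/6) = (6(z - 12) − (6z + 4)) / (6(6z + 4)) = -76/(6(6z + 4)).
For z > 0 we have 6z + 4 > 6z, so |(z - 12)/(6z + 4) − (1/6)| = 76/(6(6z + 4)) < 76/(6·6z) = (19/9)/z.
Thus |(z - 12)/(6z + 4) − (1/6)| < ϵ whenever z > (19/9)/ϵ.
Take N = (19/9)/ϵ. If z > N then |(z - 12)/(6z + 4) − (1/6)| < (19/9)/z < ϵ.

N = (19/9)/ϵ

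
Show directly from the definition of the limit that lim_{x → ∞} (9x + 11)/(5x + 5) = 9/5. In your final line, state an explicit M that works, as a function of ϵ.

M = (2/5)/ϵ

Fix ϵ > 0. We seek M > 0 such that x > M implies |(9x + 11)/(5x + 5) − (9/5)| < ϵ.
(9x + 11)/(5x + 5) − (9/5) = (5(9x + 11) − 9(5x + 5)) / (5(5x + 5)) = 10/(5(5x + 5)).
For x > 0 we have 5x + 5 > 5x, so |(9x + 11)/(5x + 5) − (9/5)| = 10/(5(5x + 5)) < 10/(5·5x) = (2/5)/x.
Thus |(9x + 11)/(5x + 5) − (9/5)| < ϵ whenever x > (2/5)/ϵ.
Take M = (2/5)/ϵ. If x > M then |(9x + 11)/(5x + 5) − (9/5)| < (2/5)/x < ϵ.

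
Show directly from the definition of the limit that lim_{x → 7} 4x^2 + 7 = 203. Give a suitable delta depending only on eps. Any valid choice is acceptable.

delta = min(2, eps/64)

Fix eps > 0. We want delta > 0 such that 0 < |x − 7| < delta implies |(4x^2 + 7) − 203| < eps.
(4x^2 + 7) − 203 = 4x^2 - 196 = (x − 7)(4x + 28).
So |(4x^2 + 7) − 203| = |x − 7|·|4x + 28|.
Assume first that |x − 7| < 2, so |x| < 9. Then |4x + 28| ≤ 4·9 + 28 = 64.
Hence |(4x^2 + 7) − 203| ≤ 64|x − 7| < eps provided |x − 7| < eps/64.
Take delta = min(2, eps/64). Then 0 < |x − 7| < delta gives both |x − 7| < 2 and |x − 7| < eps/64, so |(4x^2 + 7) − 203| < eps.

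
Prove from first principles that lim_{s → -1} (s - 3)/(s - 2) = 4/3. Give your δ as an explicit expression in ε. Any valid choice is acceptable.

δ = min(3/2, (9/2)ε)

Suppose ε > 0. We want δ > 0 with 0 < |s + 1| < δ ⇒ |(s - 3)/(s - 2) − (4/3)| < ε.
Combining over a common denominator, (s - 3)/(s - 2) − (4/3) = [(s - 3)·(-3) − (-4)·(s - 2)] / [(-3)·(s - 2)] = 1(s + 1) / ((-3)(s - 2)).
So |(s - 3)/(s - 2) − (4/3)| = |s + 1| / (3·|s − 2|).
Restrict δ ≤ 3/2. Then |s + 1| < 3/2 gives |s − 2| = |(s + 1) + (-3)| ≥ 3 − 3/2 = 3/2.
Hence |(s - 3)/(s - 2) − (4/3)| < |s + 1|/(3·(3/2)) = (2/9)|s + 1|, which is < ε once |s + 1| < (9/2)ε.
Take δ = min(3/2, (9/2)ε). Then 0 < |s + 1| < δ forces both bounds, so |(s - 3)/(s - 2) − (4/3)| < ε.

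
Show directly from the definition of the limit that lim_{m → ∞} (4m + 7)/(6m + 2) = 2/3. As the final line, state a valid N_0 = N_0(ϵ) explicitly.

N_0 = (17/18)/ϵ

Let ϵ > 0. For m ≥ 1, |(4m + 7)/(6m + 2) − (2/3)| = |34|/(6(6m + 2)) = 34/(6(6m + 2)).
Since 6m + 2 ≥ 6m for m ≥ 1, this is ≤ 34/(6·6m) = (17/18)/m.
So |(4m + 7)/(6m + 2) − (2/3)| < ϵ whenever m > (17/18)/ϵ.
Take N_0 = (17/18)/ϵ. If m > N_0 then |(4m + 7)/(6m + 2) − (2/3)| ≤ (17/18)/m < ϵ.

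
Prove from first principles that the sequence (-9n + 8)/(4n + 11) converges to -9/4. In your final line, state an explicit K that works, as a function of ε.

K = (131/16)/ε

Let ε > 0 be given. For n ≥ 1, |(-9n + 8)/(4n + 11) + 9/4| = |131|/(4(4n + 11)) = 131/(4(4n + 11)).
Since 4n + 11 ≥ 4n for n ≥ 1, this is ≤ 131/(4·4n) = (131/16)/n.
So |(-9n + 8)/(4n + 11) + 9/4| < ε whenever n > (131/16)/ε.
Take K = (131/16)/ε. If n > K then |(-9n + 8)/(4n + 11) + 9/4| ≤ (131/16)/n < ε.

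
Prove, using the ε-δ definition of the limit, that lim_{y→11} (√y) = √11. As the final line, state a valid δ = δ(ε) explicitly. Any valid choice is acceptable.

Suppose ε > 0. We want δ > 0 such that 0 < |y − 11| < δ implies |√y − √11| < ε.
Multiplying by the conjugate, |√y − √11| = |y − 11|/(√y + √11).
Restrict δ ≤ 11 so that |y − 11| < 11 forces y > 0, and then √y + √11 > √11.
Hence |√y − √11| < |y − 11|/√11, which is < ε once |y − 11| < √11·ε.
Take δ = min(11, √11·ε). If 0 < |y − 11| < δ then y > 0 and |√y − √11| < |y − 11|/√11 < ε.

δ = min(11, √11·ε)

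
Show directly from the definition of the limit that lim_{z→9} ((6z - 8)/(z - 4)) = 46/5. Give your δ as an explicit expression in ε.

δ = min(5/2, (25/32)ε)

Suppose ε > 0. We want δ > 0 with 0 < |z − 9| < δ ⇒ |(6z - 8)/(z - 4) − (46/5)| < ε.
Combining over a common denominator, (6z - 8)/(z - 4) − (46/5) = [(6z - 8)·5 − 46·(z - 4)] / [5·(z - 4)] = -16(z − 9) / (5(z - 4)).
So |(6z - 8)/(z - 4) − (46/5)| = 16|z − 9| / (5·|z − 4|).
Require δ ≤ 5/2, so |z − 4| ≥ |5| − |z − 9| > 5 − 5/2 = 5/2.
Hence |(6z - 8)/(z - 4) − (46/5)| < 16|z − 9|/(5·(5/2)) = (32/25)|z − 9|, which is < ε once |z − 9| < (25/32)ε.
Take δ = min(5/2, (25/32)ε). Then 0 < |z − 9| < δ forces both bounds, so |(6z - 8)/(z - 4) − (46/5)| < ε.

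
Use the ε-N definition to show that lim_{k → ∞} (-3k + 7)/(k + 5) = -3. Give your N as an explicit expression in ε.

Let ε > 0. For k ≥ 1, |(-3k + 7)/(k + 5) + 3| = |22|/((k + 5)) = 22/((k + 5)).
Since k + 5 ≥ k for k ≥ 1, this is ≤ 22/(k) = 22/k.
So |(-3k + 7)/(k + 5) + 3| < ε whenever k > 22/ε.
Take N = 22/ε. If k > N then |(-3k + 7)/(k + 5) + 3| ≤ 22/k < ε.

N = 22/ε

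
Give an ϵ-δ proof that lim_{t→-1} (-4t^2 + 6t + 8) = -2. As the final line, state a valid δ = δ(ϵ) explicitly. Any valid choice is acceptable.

Fix ϵ > 0. We want δ > 0 such that 0 < |t + 1| < δ implies |(-4t^2 + 6t + 8) + 2| < ϵ.
(-4t^2 + 6t + 8) + 2 = -4t^2 + 6t + 10 = (t + 1)(-4t + 10).
So |(-4t^2 + 6t + 8) + 2| = |t + 1|·|-4t + 10|.
Assume first that |t + 1| < 1, so |t| < 2. Then |-4t + 10| ≤ 4·2 + 10 = 18.
Hence |(-4t^2 + 6t + 8) + 2| ≤ 18|t + 1| < ϵ provided |t + 1| < ϵ/18.
Choosing δ = min(1, ϵ/18) ensures both conditions, hence |(-4t^2 + 6t + 8) + 2| < ϵ.

δ = min(1, ϵ/18)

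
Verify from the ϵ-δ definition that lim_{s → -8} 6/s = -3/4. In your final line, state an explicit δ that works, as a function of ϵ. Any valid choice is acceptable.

δ = min(4, (16/3)ϵ)

Fix ϵ > 0. We seek δ > 0 such that 0 < |s + 8| < δ implies |6/s + 3/4| < ϵ.
|6/s + 3/4| = 6·|-8 − s|/(8·|s|) = 6|s + 8|/(8|s|).
Restrict δ ≤ 4. Then |s + 8| < 4 gives |s| > 4, so 8|s| > 32.
Then |6/s + 3/4| < 6|s + 8|/32, which is < ϵ when |s + 8| < (16/3)ϵ.
Take δ = min(4, (16/3)ϵ). Then 0 < |s + 8| < δ gives both |s + 8| < 4 and |s + 8| < (16/3)ϵ, so |6/s + 3/4| < ϵ.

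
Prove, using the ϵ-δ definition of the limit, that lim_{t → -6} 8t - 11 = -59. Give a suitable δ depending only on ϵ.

δ = ϵ/8

Fix ϵ > 0. We need δ > 0 so that 0 < |t + 6| < δ implies |(8t - 11) + 59| < ϵ.
Since (8t - 11) + 59 = 8(t + 6), we have |(8t - 11) + 59| = 8|t + 6|.
Thus it suffices that |t + 6| < ϵ/8.
Take δ = ϵ/8. If 0 < |t + 6| < δ then |(8t - 11) + 59| = 8|t + 6| < 8·(ϵ/8) = ϵ.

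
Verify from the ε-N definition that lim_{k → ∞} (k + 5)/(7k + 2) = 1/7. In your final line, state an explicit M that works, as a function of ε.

M = (33/49)/ε

Fix ε > 0. For k ≥ 1, |(k + 5)/(7k + 2) − (1/7)| = |33|/(7(7k + 2)) = 33/(7(7k + 2)).
Since 7k + 2 ≥ 7k for k ≥ 1, this is ≤ 33/(7·7k) = (33/49)/k.
So |(k + 5)/(7k + 2) − (1/7)| < ε whenever k > (33/49)/ε.
Take M = (33/49)/ε. If k > M then |(k + 5)/(7k + 2) − (1/7)| ≤ (33/49)/k < ε.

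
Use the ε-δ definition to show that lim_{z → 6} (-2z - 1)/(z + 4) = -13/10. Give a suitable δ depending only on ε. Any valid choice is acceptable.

δ = min(5, (50/7)ε)

Let ε > 0. We want δ > 0 with 0 < |z − 6| < δ ⇒ |(-2z - 1)/(z + 4) + 13/10| < ε.
Combining over a common denominator, (-2z - 1)/(z + 4) + 13/10 = [(-2z - 1)·10 − (-13)·(z + 4)] / [10·(z + 4)] = -7(z − 6) / (10(z + 4)).
So |(-2z - 1)/(z + 4) + 13/10| = 7|z − 6| / (10·|z + 4|).
Restrict δ ≤ 5. Then |z − 6| < 5 gives |z + 4| = |(z − 6) + 10| ≥ 10 − 5 = 5.
Hence |(-2z - 1)/(z + 4) + 13/10| < 7|z − 6|/(10·5) = (7/50)|z − 6|, which is < ε once |z − 6| < (50/7)ε.
Take δ = min(5, (50/7)ε). Then 0 < |z − 6| < δ forces both bounds, so |(-2z - 1)/(z + 4) + 13/10| < ε.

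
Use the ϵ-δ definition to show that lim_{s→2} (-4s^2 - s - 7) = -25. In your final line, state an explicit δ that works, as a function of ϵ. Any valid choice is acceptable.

δ = min(1, ϵ/21)

Let ϵ > 0 be given. We want δ > 0 such that 0 < |s − 2| < δ implies |(-4s^2 - s - 7) + 25| < ϵ.
(-4s^2 - s - 7) + 25 = -4s^2 - s + 18 = (s − 2)(-4s - 9).
So |(-4s^2 - s - 7) + 25| = |s − 2|·|-4s - 9|.
Require δ ≤ 1. Then |s − 2| < 1 gives |s| < 3, and by the triangle inequality |-4s - 9| ≤ 4·3 + 9 = 21.
Hence |(-4s^2 - s - 7) + 25| ≤ 21|s − 2| < ϵ provided |s − 2| < ϵ/21.
Choosing δ = min(1, ϵ/21) ensures both conditions, hence |(-4s^2 - s - 7) + 25| < ϵ.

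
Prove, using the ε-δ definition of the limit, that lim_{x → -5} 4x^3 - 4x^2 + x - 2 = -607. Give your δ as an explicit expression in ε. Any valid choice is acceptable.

δ = min(1, ε/409)

Let ε > 0. We want δ > 0 such that 0 < |x + 5| < δ implies |(4x^3 - 4x^2 + x - 2) + 607| < ε.
(4x^3 - 4x^2 + x - 2) + 607 = 4x^3 - 4x^2 + x + 605 = (x + 5)(4x^2 - 24x + 121).
So |(4x^3 - 4x^2 + x - 2) + 607| = |x + 5|·|4x^2 - 24x + 121|.
Assume first that |x + 5| < 1, so |x| < 6. Then |4x^2 - 24x + 121| ≤ 4·6^2 + 24·6 + 121 = 409.
Hence |(4x^3 - 4x^2 + x - 2) + 607| ≤ 409|x + 5| < ε provided |x + 5| < ε/409.
Take δ = min(1, ε/409). Then 0 < |x + 5| < δ gives both |x + 5| < 1 and |x + 5| < ε/409, so |(4x^3 - 4x^2 + x - 2) + 607| < ε.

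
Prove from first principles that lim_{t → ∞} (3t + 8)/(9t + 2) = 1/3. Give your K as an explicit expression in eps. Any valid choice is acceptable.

K = (22/27)/eps

Suppose eps > 0. We seek K > 0 such that t > K implies |(3t + 8)/(9t + 2) − (1/3)| < eps.
(3t + 8)/(9t + 2) − (1/3) = (9(3t + 8) − 3(9t + 2)) / (9(9t + 2)) = 66/(9(9t + 2)).
For t > 0 we have 9t + 2 > 9t, so |(3t + 8)/(9t + 2) − (1/3)| = 66/(9(9t + 2)) < 66/(9·9t) = (22/27)/t.
Thus |(3t + 8)/(9t + 2) − (1/3)| < eps whenever t > (22/27)/eps.
Take K = (22/27)/eps. If t > K then |(3t + 8)/(9t + 2) − (1/3)| < (22/27)/t < eps.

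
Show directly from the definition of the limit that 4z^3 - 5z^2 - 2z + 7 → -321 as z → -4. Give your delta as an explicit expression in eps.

delta = min(1, eps/287)

Fix eps > 0. We want delta > 0 such that 0 < |z + 4| < delta implies |(4z^3 - 5z^2 - 2z + 7) + 321| < eps.
(4z^3 - 5z^2 - 2z + 7) + 321 = 4z^3 - 5z^2 - 2z + 328 = (z + 4)(4z^2 - 21z + 82).
So |(4z^3 - 5z^2 - 2z + 7) + 321| = |z + 4|·|4z^2 - 21z + 82|.
Require delta ≤ 1. Then |z + 4| < 1 gives |z| < 5, and by the triangle inequality |4z^2 - 21z + 82| ≤ 4·5^2 + 21·5 + 82 = 287.
Hence |(4z^3 - 5z^2 - 2z + 7) + 321| ≤ 287|z + 4| < eps provided |z + 4| < eps/287.
Take delta = min(1, eps/287). Then 0 < |z + 4| < delta gives both |z + 4| < 1 and |z + 4| < eps/287, so |(4z^3 - 5z^2 - 2z + 7) + 321| < eps.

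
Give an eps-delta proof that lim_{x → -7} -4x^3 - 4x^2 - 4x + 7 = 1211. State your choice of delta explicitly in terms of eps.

delta = min(1, eps/620)

Let eps > 0 be given. We want delta > 0 such that 0 < |x + 7| < delta implies |(-4x^3 - 4x^2 - 4x + 7) − 1211| < eps.
(-4x^3 - 4x^2 - 4x + 7) − 1211 = -4x^3 - 4x^2 - 4x - 1204 = (x + 7)(-4x^2 + 24x - 172).
So |(-4x^3 - 4x^2 - 4x + 7) − 1211| = |x + 7|·|-4x^2 + 24x - 172|.
Require delta ≤ 1. Then |x + 7| < 1 gives |x| < 8, and by the triangle inequality |-4x^2 + 24x - 172| ≤ 4·8^2 + 24·8 + 172 = 620.
Hence |(-4x^3 - 4x^2 - 4x + 7) − 1211| ≤ 620|x + 7| < eps provided |x + 7| < eps/620.
Choosing delta = min(1, eps/620) ensures both conditions, hence |(-4x^3 - 4x^2 - 4x + 7) − 1211| < eps.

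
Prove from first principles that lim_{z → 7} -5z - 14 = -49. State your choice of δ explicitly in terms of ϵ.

Suppose ϵ > 0. We need δ > 0 so that 0 < |z − 7| < δ implies |(-5z - 14) + 49| < ϵ.
|(-5z - 14) + 49| = |-5z + 35| = 5|z − 7|.
So 5|z − 7| < ϵ exactly when |z − 7| < ϵ/5.
Choosing δ = ϵ/5 gives |(-5z - 14) + 49| = 5|z − 7| < ϵ whenever |z − 7| < δ.

δ = ϵ/5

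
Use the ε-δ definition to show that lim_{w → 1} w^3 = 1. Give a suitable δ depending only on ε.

Let ε > 0. We seek δ > 0 with 0 < |w − 1| < δ ⇒ |w^3 − 1| < ε.
Factor: w^3 − 1 = (w − 1)(w^2 + w + 1), so |w^3 − 1| = |w − 1|·|w^2 + w + 1|.
Restrict δ ≤ 1. Then |w − 1| < 1 gives |w| < 2, so by the triangle inequality |w^2 + w + 1| ≤ 2^2 + 2 + 1 = 7.
Hence |w^3 − 1| ≤ 7|w − 1|, which is < ε once |w − 1| < ε/7.
Take δ = min(1, ε/7). If 0 < |w − 1| < δ then both bounds hold and |w^3 − 1| ≤ 7|w − 1| < 7·(ε/7) = ε.

δ = min(1, ε/7)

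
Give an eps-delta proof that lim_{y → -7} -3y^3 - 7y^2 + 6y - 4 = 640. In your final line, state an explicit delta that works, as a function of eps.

delta = min(1, eps/396)

Let eps > 0 be given. We want delta > 0 such that 0 < |y + 7| < delta implies |(-3y^3 - 7y^2 + 6y - 4) − 640| < eps.
(-3y^3 - 7y^2 + 6y - 4) − 640 = -3y^3 - 7y^2 + 6y - 644 = (y + 7)(-3y^2 + 14y - 92).
So |(-3y^3 - 7y^2 + 6y - 4) − 640| = |y + 7|·|-3y^2 + 14y - 92|.
Assume first that |y + 7| < 1, so |y| < 8. Then |-3y^2 + 14y - 92| ≤ 3·8^2 + 14·8 + 92 = 396.
Hence |(-3y^3 - 7y^2 + 6y - 4) − 640| ≤ 396|y + 7| < eps provided |y + 7| < eps/396.
Choosing delta = min(1, eps/396) ensures both conditions, hence |(-3y^3 - 7y^2 + 6y - 4) − 640| < eps.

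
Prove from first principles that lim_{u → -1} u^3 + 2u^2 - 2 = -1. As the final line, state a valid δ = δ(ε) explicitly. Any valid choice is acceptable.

δ = min(2, ε/13)

Let ε > 0 be given. We want δ > 0 such that 0 < |u + 1| < δ implies |(u^3 + 2u^2 - 2) + 1| < ε.
(u^3 + 2u^2 - 2) + 1 = u^3 + 2u^2 - 1 = (u + 1)(u^2 + u - 1).
So |(u^3 + 2u^2 - 2) + 1| = |u + 1|·|u^2 + u - 1|.
Assume first that |u + 1| < 2, so |u| < 3. Then |u^2 + u - 1| ≤ 3^2 + 3 + 1 = 13.
Hence |(u^3 + 2u^2 - 2) + 1| ≤ 13|u + 1| < ε provided |u + 1| < ε/13.
Take δ = min(2, ε/13). Then 0 < |u + 1| < δ gives both |u + 1| < 2 and |u + 1| < ε/13, so |(u^3 + 2u^2 - 2) + 1| < ε.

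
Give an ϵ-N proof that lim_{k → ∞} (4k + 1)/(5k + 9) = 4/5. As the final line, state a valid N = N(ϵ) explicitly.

Let ϵ > 0. For k ≥ 1, |(4k + 1)/(5k + 9) − (4/5)| = |-31|/(5(5k + 9)) = 31/(5(5k + 9)).
Since 5k + 9 ≥ 5k for k ≥ 1, this is ≤ 31/(5·5k) = (31/25)/k.
So |(4k + 1)/(5k + 9) − (4/5)| < ϵ whenever k > (31/25)/ϵ.
Take N = (31/25)/ϵ. If k > N then |(4k + 1)/(5k + 9) − (4/5)| ≤ (31/25)/k < ϵ.

N = (31/25)/ϵ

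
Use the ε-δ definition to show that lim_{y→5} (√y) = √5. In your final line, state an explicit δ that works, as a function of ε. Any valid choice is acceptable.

Let ε > 0. We want δ > 0 such that 0 < |y − 5| < δ implies |√y − √5| < ε.
Multiplying by the conjugate, |√y − √5| = |y − 5|/(√y + √5).
Restrict δ ≤ 5 so that |y − 5| < 5 forces y > 0, and then √y + √5 > √5.
Hence |√y − √5| < |y − 5|/√5, which is < ε once |y − 5| < √5·ε.
Take δ = min(5, √5·ε). If 0 < |y − 5| < δ then y > 0 and |√y − √5| < |y − 5|/√5 < ε.

δ = min(5, √5·ε)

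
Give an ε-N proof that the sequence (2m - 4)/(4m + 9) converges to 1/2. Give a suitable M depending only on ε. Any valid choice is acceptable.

M = (17/8)/ε

Suppose ε > 0. For m ≥ 1, |(2m - 4)/(4m + 9) − (1/2)| = |-34|/(4(4m + 9)) = 34/(4(4m + 9)).
Since 4m + 9 ≥ 4m for m ≥ 1, this is ≤ 34/(4·4m) = (17/8)/m.
So |(2m - 4)/(4m + 9) − (1/2)| < ε whenever m > (17/8)/ε.
Take M = (17/8)/ε. If m > M then |(2m - 4)/(4m + 9) − (1/2)| ≤ (17/8)/m < ε.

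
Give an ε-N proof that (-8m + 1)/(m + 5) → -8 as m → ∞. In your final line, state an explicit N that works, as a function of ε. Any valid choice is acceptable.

Let ε > 0 be given. For m ≥ 1, |(-8m + 1)/(m + 5) + 8| = |41|/((m + 5)) = 41/((m + 5)).
Since m + 5 ≥ m for m ≥ 1, this is ≤ 41/(m) = 41/m.
So |(-8m + 1)/(m + 5) + 8| < ε whenever m > 41/ε.
Take N = 41/ε. If m > N then |(-8m + 1)/(m + 5) + 8| ≤ 41/m < ε.

N = 41/ε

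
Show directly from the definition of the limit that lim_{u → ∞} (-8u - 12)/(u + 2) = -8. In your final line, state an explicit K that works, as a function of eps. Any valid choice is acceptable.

K = 4/eps

Let eps > 0 be given. We seek K > 0 such that u > K implies |(-8u - 12)/(u + 2) + 8| < eps.
(-8u - 12)/(u + 2) + 8 = ((-8u - 12) − (-8)(u + 2)) / ((u + 2)) = 4/((u + 2)).
For u > 0 we have u + 2 > u, so |(-8u - 12)/(u + 2) + 8| = 4/((u + 2)) < 4/(u) = 4/u.
Thus |(-8u - 12)/(u + 2) + 8| < eps whenever u > 4/eps.
Take K = 4/eps. If u > K then |(-8u - 12)/(u + 2) + 8| < 4/u < eps.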